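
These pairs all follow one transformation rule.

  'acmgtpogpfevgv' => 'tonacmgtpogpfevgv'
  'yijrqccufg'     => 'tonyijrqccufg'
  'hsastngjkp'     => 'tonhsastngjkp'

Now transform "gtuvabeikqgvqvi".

tongtuvabeikqgvqvi

Looking at the pairs, the operation is to prepend "ton".
Doing the same to "gtuvabeikqgvqvi": "tongtuvabeikqgvqvi".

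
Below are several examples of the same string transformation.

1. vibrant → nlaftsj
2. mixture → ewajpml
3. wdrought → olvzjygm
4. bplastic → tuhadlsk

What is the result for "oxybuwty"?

The pattern: take characters alternately from the front and the back (1st, last, 2nd, 2nd-last, ...), then shift every letter 8 places backward in the alphabet (wrapping around).
Working it through for "oxybuwty": intermediate "oyxtywbu", final "gqplqotm".

gqplqotm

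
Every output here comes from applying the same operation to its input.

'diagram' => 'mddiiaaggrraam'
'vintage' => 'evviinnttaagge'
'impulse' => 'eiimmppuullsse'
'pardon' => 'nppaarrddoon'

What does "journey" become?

In each case the input is transformed by: double every character, then move the last character to the front.
Working it through for "journey": intermediate "jjoouurrnneeyy", final "yjjoouurrnneey".
(Check on "vintage": → "vviinnttaaggee" → "evviinnttaagge" ✓)

yjjoouurrnneey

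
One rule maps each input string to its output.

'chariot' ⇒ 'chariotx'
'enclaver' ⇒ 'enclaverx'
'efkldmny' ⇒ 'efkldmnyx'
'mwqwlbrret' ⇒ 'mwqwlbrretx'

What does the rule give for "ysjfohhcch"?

ysjfohhcchx

Rule — append "x".
On "ysjfohhcch" that produces "ysjfohhcchx".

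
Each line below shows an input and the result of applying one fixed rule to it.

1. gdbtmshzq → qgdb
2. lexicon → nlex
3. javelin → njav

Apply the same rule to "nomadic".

cnom

Looking at the pairs, the operation is to move the last character to the front, then keep only the first 4 characters.
Starting from "nomadic": after the first operation, "cnomadi"; after the second, "cnom".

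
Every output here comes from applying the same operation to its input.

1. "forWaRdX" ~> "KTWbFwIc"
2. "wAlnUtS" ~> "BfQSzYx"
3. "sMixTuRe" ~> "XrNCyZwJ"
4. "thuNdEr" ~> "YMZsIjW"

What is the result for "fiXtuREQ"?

KNcYZwjv

Each output is the input with this applied: flip the case of every letter, then shift every letter 5 places forward in the alphabet (wrapping around).
"fiXtuREQ" → "FIxTUreq" → "KNcYZwjv".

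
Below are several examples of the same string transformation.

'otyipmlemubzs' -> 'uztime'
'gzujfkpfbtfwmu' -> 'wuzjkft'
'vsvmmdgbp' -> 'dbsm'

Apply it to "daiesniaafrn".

Looking at the pairs, the operation is to keep every other character starting from the second (positions 2nd, 4th, 6th, ...), then move the last 2 characters to the front (rotate right by 2).
"daiesniaafrn" → "aenafn" → "fnaena".

fnaena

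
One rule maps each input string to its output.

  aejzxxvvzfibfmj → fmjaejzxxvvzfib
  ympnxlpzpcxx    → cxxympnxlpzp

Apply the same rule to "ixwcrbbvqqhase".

In each case the input is transformed by: move the last 3 characters to the front (rotate right by 3).
So "ixwcrbbvqqhase" becomes "aseixwcrbbvqqh".

aseixwcrbbvqqh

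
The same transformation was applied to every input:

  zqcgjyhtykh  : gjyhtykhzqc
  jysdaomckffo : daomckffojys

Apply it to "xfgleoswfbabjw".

leoswfbabjwxfg

The rule is to move the first 3 characters to the end (rotate left by 3).
"xfgleoswfbabjw" → "leoswfbabjwxfg".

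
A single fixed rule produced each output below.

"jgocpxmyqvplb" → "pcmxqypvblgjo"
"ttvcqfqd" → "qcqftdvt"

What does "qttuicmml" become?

The rule is to move the first 3 characters to the end (rotate left by 3), then swap each adjacent pair of characters (1↔2, 3↔4, ...).
Doing the same to "qttuicmml": "iumclmtqt".

iumclmtqt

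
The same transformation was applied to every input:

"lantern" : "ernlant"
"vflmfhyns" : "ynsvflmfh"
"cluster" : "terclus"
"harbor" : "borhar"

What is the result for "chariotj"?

In each case the input is transformed by: move the last 3 characters to the front (rotate right by 3).
For "chariotj" the result is "otjchari".

otjchari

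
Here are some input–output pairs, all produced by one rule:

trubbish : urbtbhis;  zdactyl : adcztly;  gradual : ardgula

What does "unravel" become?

Looking at the pairs, the operation is to move the first 2 characters to the end (rotate left by 2), then take characters alternately from the front and the back (1st, last, 2nd, 2nd-last, ...).
Applying both steps to "unravel": "ravelun", then "rnauvle".
(Check on "zdactyl": → "actylzd" → "adcztly" ✓)

rnauvle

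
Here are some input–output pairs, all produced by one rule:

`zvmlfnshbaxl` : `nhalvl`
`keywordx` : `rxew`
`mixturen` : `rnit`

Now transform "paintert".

In each case the input is transformed by: keep every other character starting from the second (positions 2nd, 4th, 6th, ...), then move the first 2 characters to the end (rotate left by 2).
Working it through for "paintert": intermediate "anet", final "etan".

etan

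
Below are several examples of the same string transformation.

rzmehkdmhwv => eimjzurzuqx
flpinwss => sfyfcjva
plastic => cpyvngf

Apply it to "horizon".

uabbemv

What's happening: shift every letter 13 places forward in the alphabet (wrapping around) — i.e. ROT13, then take characters alternately from the front and the back (1st, last, 2nd, 2nd-last, ...).
Starting from "horizon": after the first operation, "ubevmba"; after the second, "uabbemv".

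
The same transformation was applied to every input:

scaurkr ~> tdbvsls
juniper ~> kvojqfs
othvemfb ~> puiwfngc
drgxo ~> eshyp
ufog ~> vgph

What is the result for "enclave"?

The transformation: shift every letter 1 place forward in the alphabet (wrapping around).
So "enclave" becomes "fodmbwf".

fodmbwf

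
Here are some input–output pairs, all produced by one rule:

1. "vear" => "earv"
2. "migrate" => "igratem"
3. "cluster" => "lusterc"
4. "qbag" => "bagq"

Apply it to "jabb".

In each case the input is transformed by: move the first character to the end.
So "jabb" becomes "abbj".

abbj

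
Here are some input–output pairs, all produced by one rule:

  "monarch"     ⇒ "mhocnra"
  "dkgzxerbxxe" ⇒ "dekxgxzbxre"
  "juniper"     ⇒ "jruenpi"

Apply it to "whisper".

In each case the input is transformed by: take characters alternately from the front and the back (1st, last, 2nd, 2nd-last, ...).
For "whisper" the result is "wrheips".

wrheips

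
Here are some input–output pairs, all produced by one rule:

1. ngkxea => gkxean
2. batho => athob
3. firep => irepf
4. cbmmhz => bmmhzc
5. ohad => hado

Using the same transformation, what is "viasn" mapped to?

iasnv

Each output is the input with this applied: move the first character to the end.
"viasn" → "iasnv".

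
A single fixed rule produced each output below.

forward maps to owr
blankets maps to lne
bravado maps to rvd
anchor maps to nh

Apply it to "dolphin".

Each output is the input with this applied: delete the last character, then keep every other character starting from the second (positions 2nd, 4th, 6th, ...).
Applying both steps to "dolphin": "dolphi", then "opi".

opi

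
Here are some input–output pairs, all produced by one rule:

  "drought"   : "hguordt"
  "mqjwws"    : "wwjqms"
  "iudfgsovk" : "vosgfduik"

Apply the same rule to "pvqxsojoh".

ojosxqvph

Looking at the pairs, the operation is to move the last character to the front, then reverse the string.
For "pvqxsojoh" the result is "ojosxqvph".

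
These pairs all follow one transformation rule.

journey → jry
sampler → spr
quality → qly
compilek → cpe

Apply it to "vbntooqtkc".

vtqc

Each output is the input with this applied: keep one character in every 3, starting at position 1 (positions 1st, 4th, 7th, ...).
So "vbntooqtkc" becomes "vtqc".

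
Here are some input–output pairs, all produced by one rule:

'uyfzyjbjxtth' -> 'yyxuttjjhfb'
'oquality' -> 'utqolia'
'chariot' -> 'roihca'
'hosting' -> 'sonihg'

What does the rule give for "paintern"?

rpnniea

Rule — sort the characters into reverse alphabetical order, then delete the first character.
Applying both steps to "paintern": "trpnniea", then "rpnniea".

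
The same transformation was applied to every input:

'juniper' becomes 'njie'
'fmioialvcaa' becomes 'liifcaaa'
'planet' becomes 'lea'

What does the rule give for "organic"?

igca

In each case the input is transformed by: sort the characters into reverse alphabetical order, then delete the first 3 characters.
On "organic": the first step gives "ronigca", and the second then gives "igca".
(Check on "fmioialvcaa": → "vomliifcaaa" → "liifcaaa" ✓)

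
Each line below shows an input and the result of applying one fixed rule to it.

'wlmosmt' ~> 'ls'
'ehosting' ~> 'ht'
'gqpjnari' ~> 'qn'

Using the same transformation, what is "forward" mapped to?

The rule is to move the last character to the front, then keep one character in every 3, starting at position 3 (positions 3rd, 6th, 9th, ...).
Working it through for "forward": intermediate "dforwar", final "oa".

oa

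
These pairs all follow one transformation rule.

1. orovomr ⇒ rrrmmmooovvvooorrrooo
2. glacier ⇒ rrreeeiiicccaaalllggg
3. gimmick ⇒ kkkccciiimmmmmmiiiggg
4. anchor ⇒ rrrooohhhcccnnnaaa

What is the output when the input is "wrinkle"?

The transformation: reverse the string, then repeat every character 3 times.
Working it through for "wrinkle": intermediate "elknirw", final "eeelllkkknnniiirrrwww".

eeelllkkknnniiirrrwww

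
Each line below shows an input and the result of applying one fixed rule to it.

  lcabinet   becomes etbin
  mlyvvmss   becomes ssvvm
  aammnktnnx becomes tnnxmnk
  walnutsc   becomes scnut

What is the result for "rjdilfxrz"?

xrzilf

The pattern: delete the first 3 characters, then move the first 3 characters to the end (rotate left by 3).
Doing the same to "rjdilfxrz": "xrzilf".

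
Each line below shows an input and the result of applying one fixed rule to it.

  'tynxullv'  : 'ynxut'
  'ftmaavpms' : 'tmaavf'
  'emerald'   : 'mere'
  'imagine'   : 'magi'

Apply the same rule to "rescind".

Each output is the input with this applied: delete the last 3 characters, then move the first character to the end.
Applying both steps to "rescind": "resc", then "escr".
(Check on "imagine": → "imag" → "magi" ✓)

escr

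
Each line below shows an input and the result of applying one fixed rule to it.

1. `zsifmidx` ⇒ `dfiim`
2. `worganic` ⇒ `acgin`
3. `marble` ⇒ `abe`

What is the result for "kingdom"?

What's happening: sort the characters into alphabetical order, then delete the last 3 characters.
For "kingdom" the result is "dgik".
(Check on "marble": → "abelmr" → "abe" ✓)

dgik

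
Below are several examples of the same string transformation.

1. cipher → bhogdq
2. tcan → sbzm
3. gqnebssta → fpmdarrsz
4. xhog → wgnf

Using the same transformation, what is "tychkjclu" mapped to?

The pattern: shift every letter 1 place backward in the alphabet (wrapping around).
"tychkjclu" → "sxbgjibkt".

sxbgjibkt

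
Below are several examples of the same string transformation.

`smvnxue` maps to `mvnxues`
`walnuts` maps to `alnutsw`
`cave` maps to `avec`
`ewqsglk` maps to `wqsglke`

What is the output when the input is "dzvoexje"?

The transformation: move the first character to the end.
So "dzvoexje" becomes "zvoexjed".

zvoexjed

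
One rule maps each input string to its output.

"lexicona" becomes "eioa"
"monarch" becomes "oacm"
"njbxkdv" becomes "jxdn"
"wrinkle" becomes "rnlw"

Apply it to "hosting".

otnh

The pattern: move the first character to the end, then keep every other character starting from the first (positions 1st, 3rd, 5th, ...).
For "hosting", step one produces "ostingh"; step two turns that into "otnh".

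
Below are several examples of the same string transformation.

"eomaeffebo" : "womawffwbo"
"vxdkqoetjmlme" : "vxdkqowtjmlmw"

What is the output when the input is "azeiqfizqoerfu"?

The transformation: replace every "e" with "w".
Applying that to "azeiqfizqoerfu" gives "azwiqfizqowrfu".

azwiqfizqowrfu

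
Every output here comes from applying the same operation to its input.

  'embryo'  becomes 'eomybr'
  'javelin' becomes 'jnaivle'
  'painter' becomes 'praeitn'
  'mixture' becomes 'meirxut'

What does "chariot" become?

cthoair

The pattern: take characters alternately from the front and the back (1st, last, 2nd, 2nd-last, ...).
Applying that to "chariot" gives "cthoair".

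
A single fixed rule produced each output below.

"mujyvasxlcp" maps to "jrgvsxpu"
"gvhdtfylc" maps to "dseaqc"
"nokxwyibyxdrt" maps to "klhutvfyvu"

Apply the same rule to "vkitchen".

The pattern: shift every letter 3 places backward in the alphabet (wrapping around), then delete the last 3 characters.
On "vkitchen": the first step gives "shfqzebk", and the second then gives "shfqz".

shfqz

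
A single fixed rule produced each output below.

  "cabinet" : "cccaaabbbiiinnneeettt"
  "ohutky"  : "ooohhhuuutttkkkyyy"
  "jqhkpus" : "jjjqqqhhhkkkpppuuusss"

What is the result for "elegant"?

eeellleeegggaaannnttt

Rule — repeat every character 3 times.
For "elegant" the result is "eeellleeegggaaannnttt".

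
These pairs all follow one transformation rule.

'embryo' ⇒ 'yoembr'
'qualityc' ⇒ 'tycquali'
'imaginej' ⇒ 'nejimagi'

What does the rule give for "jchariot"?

The pattern: swap the front and back halves of the string, then move the first character to the end.
For "jchariot", step one produces "riotjcha"; step two turns that into "iotjchar".

iotjchar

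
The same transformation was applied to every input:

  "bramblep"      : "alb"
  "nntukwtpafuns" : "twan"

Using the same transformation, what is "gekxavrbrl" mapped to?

Rule — move the first character to the end, then keep one character in every 3, starting at position 2 (positions 2nd, 5th, 8th, ...).
Working it through for "gekxavrbrl": intermediate "ekxavrbrlg", final "kvr".

kvr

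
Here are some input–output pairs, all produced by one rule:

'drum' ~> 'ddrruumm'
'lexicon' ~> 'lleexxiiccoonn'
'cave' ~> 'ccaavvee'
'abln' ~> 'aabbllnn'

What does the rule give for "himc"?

hhiimmcc

Looking at the pairs, the operation is to double every character.
So "himc" becomes "hhiimmcc".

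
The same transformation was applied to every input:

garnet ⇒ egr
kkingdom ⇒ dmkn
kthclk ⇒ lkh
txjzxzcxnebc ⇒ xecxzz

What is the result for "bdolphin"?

hndl

In each case the input is transformed by: swap the front and back halves of the string, then keep every other character starting from the second (positions 2nd, 4th, 6th, ...).
Starting from "bdolphin": after the first operation, "phinbdol"; after the second, "hndl".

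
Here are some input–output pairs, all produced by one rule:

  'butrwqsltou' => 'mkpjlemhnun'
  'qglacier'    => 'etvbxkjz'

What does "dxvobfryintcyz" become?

Looking at the pairs, the operation is to shift every letter 7 places backward in the alphabet (wrapping around), then move the first 2 characters to the end (rotate left by 2).
On "dxvobfryintcyz": the first step gives "wqohuykrbgmvrs", and the second then gives "ohuykrbgmvrswq".

ohuykrbgmvrswq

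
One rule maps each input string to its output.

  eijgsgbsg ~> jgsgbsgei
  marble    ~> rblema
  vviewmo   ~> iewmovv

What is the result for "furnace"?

rnacefu

Looking at the pairs, the operation is to move the first 2 characters to the end (rotate left by 2).
Applying that to "furnace" gives "rnacefu".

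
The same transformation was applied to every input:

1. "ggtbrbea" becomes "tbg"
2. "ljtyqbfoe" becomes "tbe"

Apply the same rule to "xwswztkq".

stx

Each output is the input with this applied: move the first character to the end, then keep one character in every 3, starting at position 2 (positions 2nd, 5th, 8th, ...).
For "xwswztkq" the result is "stx".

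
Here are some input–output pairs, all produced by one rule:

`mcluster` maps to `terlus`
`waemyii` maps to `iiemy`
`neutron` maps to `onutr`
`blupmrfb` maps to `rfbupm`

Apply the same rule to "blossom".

omoss

Looking at the pairs, the operation is to delete the first 2 characters, then move the first 3 characters to the end (rotate left by 3).
Working it through for "blossom": intermediate "ossom", final "omoss".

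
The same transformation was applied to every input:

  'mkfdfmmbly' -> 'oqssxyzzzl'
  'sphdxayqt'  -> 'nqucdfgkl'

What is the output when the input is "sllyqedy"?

qryydfll

Looking at the pairs, the operation is to sort the characters into alphabetical order, then shift every letter 13 places forward in the alphabet (wrapping around) — i.e. ROT13.
"sllyqedy" → "dellqsyy" → "qryydfll".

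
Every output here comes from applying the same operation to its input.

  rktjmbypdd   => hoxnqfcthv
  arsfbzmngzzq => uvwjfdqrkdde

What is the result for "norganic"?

gsvkermr

What's happening: swap the first and last characters, then shift every letter 4 places forward in the alphabet (wrapping around).
Applying both steps to "norganic": "corganin", then "gsvkermr".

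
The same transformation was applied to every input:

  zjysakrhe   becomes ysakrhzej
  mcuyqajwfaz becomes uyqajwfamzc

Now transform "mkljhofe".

ljhofmek

The transformation: swap the first and last characters, then move the first 2 characters to the end (rotate left by 2).
"mkljhofe" → "ekljhofm" → "ljhofmek".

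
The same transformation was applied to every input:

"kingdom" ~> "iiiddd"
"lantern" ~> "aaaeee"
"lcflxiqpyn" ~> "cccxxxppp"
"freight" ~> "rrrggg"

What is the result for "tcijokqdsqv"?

cccooodddvvv

Each output is the input with this applied: keep one character in every 3, starting at position 2 (positions 2nd, 5th, 8th, ...), then repeat every character 3 times.
Starting from "tcijokqdsqv": after the first operation, "codv"; after the second, "cccooodddvvv".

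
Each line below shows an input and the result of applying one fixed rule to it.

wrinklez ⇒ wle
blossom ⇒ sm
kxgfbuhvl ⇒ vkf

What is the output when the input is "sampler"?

Rule — sort the characters into reverse alphabetical order, then keep one character in every 3, starting at position 2 (positions 2nd, 5th, 8th, ...).
Starting from "sampler": after the first operation, "srpmlea"; after the second, "rl".

rl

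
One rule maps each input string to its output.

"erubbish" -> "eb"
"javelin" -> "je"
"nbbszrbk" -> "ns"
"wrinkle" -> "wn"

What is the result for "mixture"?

What's happening: move the last 2 characters to the front (rotate right by 2), then keep one character in every 3, starting at position 3 (positions 3rd, 6th, 9th, ...).
"mixture" → "mt".

mt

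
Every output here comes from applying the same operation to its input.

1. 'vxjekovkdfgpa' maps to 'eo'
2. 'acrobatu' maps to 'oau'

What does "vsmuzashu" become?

Looking at the pairs, the operation is to keep every other character starting from the second (positions 2nd, 4th, 6th, ...), then keep only the vowels.
Starting from "vsmuzashu": after the first operation, "suah"; after the second, "ua".

ua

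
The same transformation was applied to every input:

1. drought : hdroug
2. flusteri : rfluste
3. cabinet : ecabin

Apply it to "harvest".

In each case the input is transformed by: delete the last character, then move the last character to the front.
For "harvest", step one produces "harves"; step two turns that into "sharve".

sharve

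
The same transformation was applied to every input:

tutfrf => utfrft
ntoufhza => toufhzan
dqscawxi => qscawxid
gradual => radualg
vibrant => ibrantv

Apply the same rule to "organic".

In each case the input is transformed by: move the first character to the end.
Doing the same to "organic": "rganico".

rganico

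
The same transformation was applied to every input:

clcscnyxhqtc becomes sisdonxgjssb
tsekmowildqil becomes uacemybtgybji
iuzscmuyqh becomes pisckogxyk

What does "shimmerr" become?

yccuhhix

Each output is the input with this applied: shift every letter 10 places backward in the alphabet (wrapping around), then move the first 2 characters to the end (rotate left by 2).
"shimmerr" → "ixyccuhh" → "yccuhhix".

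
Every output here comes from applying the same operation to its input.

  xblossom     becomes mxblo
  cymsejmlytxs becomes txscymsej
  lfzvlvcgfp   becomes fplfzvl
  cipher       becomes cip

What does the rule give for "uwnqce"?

uwn

What's happening: swap the front and back halves of the string, then delete the first 3 characters.
"uwnqce" → "qceuwn" → "uwn".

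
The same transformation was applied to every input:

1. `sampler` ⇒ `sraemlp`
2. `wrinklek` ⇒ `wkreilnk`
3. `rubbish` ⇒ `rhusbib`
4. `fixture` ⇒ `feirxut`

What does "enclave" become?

Rule — take characters alternately from the front and the back (1st, last, 2nd, 2nd-last, ...).
For "enclave" the result is "eenvcal".

eenvcal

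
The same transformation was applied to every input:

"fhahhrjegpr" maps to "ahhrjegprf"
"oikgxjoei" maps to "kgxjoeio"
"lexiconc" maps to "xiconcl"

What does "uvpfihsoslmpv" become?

pfihsoslmpvu

The transformation: move the first 2 characters to the end (rotate left by 2), then delete the last character.
On "uvpfihsoslmpv" that produces "pfihsoslmpvu".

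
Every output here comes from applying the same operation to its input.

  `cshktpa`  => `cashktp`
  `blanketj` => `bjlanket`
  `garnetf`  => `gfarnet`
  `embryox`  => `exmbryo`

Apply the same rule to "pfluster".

Each output is the input with this applied: swap the first and last characters, then move the last character to the front.
So "pfluster" becomes "prfluste".

prfluste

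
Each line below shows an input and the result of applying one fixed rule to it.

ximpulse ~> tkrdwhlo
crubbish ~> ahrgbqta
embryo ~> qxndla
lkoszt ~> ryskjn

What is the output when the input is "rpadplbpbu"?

Looking at the pairs, the operation is to shift every letter 1 place backward in the alphabet (wrapping around), then swap the front and back halves of the string.
"rpadplbpbu" → "qozcokaoat" → "kaoatqozco".

kaoatqozco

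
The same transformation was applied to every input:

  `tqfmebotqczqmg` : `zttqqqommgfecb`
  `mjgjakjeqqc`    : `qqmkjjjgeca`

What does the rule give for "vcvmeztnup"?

The pattern: sort the characters into reverse alphabetical order.
For "vcvmeztnup" the result is "zvvutpnmec".

zvvutpnmec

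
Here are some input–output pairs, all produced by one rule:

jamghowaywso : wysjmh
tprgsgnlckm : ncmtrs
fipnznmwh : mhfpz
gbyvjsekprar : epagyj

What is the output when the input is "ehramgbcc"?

bcerm

Each output is the input with this applied: keep every other character starting from the first (positions 1st, 3rd, 5th, ...), then move the first 3 characters to the end (rotate left by 3).
For "ehramgbcc", step one produces "ermbc"; step two turns that into "bcerm".
(Check on "tprgsgnlckm": → "trsncm" → "ncmtrs" ✓)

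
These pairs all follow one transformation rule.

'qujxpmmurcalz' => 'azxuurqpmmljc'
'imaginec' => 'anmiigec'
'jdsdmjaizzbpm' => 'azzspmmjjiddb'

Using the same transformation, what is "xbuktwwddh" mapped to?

Rule — sort the characters into reverse alphabetical order, then move the last character to the front.
Doing the same to "xbuktwwddh": "bxwwutkhdd".
(Check on "imaginec": → "nmiigeca" → "anmiigec" ✓)

bxwwutkhdd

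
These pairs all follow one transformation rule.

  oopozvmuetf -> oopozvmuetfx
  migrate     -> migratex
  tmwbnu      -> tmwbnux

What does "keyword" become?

keywordx

Looking at the pairs, the operation is to append "x".
"keyword" → "keywordx".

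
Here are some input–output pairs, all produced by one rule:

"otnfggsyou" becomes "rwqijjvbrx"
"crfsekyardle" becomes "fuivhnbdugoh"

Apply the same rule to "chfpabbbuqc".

fkisdeeextf

Each output is the input with this applied: shift every letter 3 places forward in the alphabet (wrapping around).
"chfpabbbuqc" → "fkisdeeextf".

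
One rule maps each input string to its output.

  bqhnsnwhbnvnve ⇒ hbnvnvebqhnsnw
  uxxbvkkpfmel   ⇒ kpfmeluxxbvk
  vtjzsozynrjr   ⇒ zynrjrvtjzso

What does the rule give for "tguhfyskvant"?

skvanttguhfy

Each output is the input with this applied: swap the front and back halves of the string.
For "tguhfyskvant" the result is "skvanttguhfy".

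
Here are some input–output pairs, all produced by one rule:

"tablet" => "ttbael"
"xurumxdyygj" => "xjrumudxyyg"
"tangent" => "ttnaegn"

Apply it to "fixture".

In each case the input is transformed by: move the last character to the front, then swap each adjacent pair of characters (1↔2, 3↔4, ...).
Starting from "fixture": after the first operation, "efixtur"; after the second, "fexiutr".

fexiutr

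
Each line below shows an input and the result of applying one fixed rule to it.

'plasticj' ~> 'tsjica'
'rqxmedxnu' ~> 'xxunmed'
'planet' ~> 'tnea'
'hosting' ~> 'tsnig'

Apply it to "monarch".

Rule — delete the first 2 characters, then sort the characters into reverse alphabetical order.
On "monarch": the first step gives "narch", and the second then gives "rnhca".
(Check on "planet": → "anet" → "tnea" ✓)

rnhca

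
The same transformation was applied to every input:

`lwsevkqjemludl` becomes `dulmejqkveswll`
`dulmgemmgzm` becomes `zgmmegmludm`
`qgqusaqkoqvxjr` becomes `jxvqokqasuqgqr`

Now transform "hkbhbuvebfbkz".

kbfbevubhbkhz

In each case the input is transformed by: move the last character to the front, then reverse the string.
For "hkbhbuvebfbkz", step one produces "zhkbhbuvebfbk"; step two turns that into "kbfbevubhbkhz".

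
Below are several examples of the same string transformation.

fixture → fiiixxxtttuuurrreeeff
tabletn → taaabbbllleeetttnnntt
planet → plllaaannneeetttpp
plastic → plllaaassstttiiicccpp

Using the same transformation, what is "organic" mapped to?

orrrgggaaannniiicccoo

Looking at the pairs, the operation is to repeat every character 3 times, then move the first 2 characters to the end (rotate left by 2).
Working it through for "organic": intermediate "ooorrrgggaaannniiiccc", final "orrrgggaaannniiicccoo".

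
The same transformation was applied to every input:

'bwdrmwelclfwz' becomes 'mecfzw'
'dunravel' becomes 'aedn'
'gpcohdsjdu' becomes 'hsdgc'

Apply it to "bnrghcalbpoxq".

The pattern: move the first 3 characters to the end (rotate left by 3), then keep every other character starting from the second (positions 2nd, 4th, 6th, ...).
Doing the same to "bnrghcalbpoxq": "haboqn".

haboqn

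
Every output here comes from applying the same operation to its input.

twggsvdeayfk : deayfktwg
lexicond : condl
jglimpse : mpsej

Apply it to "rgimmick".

The rule is to swap the front and back halves of the string, then delete the last 3 characters.
Applying both steps to "rgimmick": "mickrgim", then "mickr".

mickr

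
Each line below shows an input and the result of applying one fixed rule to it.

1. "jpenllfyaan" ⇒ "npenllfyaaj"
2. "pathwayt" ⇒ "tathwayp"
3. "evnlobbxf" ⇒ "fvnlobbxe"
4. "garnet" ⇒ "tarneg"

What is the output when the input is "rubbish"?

The transformation: swap the first and last characters.
For "rubbish" the result is "hubbisr".

hubbisr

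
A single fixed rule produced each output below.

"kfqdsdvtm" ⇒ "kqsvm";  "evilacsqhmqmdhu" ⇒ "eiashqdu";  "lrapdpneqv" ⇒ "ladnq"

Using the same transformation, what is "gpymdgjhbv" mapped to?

gydjb

Each output is the input with this applied: keep every other character starting from the first (positions 1st, 3rd, 5th, ...).
"gpymdgjhbv" → "gydjb".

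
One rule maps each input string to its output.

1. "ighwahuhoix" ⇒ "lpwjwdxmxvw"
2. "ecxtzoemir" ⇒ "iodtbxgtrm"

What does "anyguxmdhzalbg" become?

vjmbswopaqvpcn

Each output is the input with this applied: shift every letter 11 places backward in the alphabet (wrapping around), then move the first 3 characters to the end (rotate left by 3).
Starting from "anyguxmdhzalbg": after the first operation, "pcnvjmbswopaqv"; after the second, "vjmbswopaqvpcn".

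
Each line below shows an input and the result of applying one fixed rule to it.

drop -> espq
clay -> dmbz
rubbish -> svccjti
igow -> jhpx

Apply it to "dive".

In each case the input is transformed by: shift every letter 1 place forward in the alphabet (wrapping around).
So "dive" becomes "ejwf".

ejwf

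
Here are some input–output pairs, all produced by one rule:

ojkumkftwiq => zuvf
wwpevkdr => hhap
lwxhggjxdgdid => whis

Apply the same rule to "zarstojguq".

klcd

Each output is the input with this applied: shift every letter 11 places forward in the alphabet (wrapping around), then keep only the first 4 characters.
On "zarstojguq": the first step gives "klcdezurfb", and the second then gives "klcd".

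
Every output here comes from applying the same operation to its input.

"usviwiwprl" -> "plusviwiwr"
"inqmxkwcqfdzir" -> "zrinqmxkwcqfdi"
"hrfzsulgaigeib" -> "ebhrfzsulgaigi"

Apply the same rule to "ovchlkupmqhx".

The transformation: move the last 2 characters to the front (rotate right by 2), then swap the first and last characters.
Applying both steps to "ovchlkupmqhx": "hxovchlkupmq", then "qxovchlkupmh".

qxovchlkupmh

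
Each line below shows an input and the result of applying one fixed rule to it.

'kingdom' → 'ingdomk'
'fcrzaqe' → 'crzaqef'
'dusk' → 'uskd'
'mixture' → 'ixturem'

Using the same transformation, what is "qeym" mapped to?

eymq

Looking at the pairs, the operation is to move the first character to the end.
"qeym" → "eymq".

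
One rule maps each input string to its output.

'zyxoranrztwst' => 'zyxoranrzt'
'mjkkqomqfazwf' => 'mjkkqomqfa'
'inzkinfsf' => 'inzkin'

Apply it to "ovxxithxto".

In each case the input is transformed by: delete the last 3 characters.
Applying that to "ovxxithxto" gives "ovxxith".

ovxxith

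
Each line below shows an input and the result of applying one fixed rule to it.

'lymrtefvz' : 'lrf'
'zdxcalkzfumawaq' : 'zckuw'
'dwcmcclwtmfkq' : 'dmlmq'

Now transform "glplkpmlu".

The transformation: keep one character in every 3, starting at position 1 (positions 1st, 4th, 7th, ...).
Doing the same to "glplkpmlu": "glm".

glm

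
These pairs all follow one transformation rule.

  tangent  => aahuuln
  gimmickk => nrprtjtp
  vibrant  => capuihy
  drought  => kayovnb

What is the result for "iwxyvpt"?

Each output is the input with this applied: shift every letter 7 places forward in the alphabet (wrapping around), then take characters alternately from the front and the back (1st, last, 2nd, 2nd-last, ...).
For "iwxyvpt", step one produces "pdefcwa"; step two turns that into "padwecf".

padwecf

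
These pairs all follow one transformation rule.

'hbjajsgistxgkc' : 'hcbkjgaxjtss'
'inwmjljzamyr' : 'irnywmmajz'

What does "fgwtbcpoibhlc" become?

fcglwhtbbic

Each output is the input with this applied: take characters alternately from the front and the back (1st, last, 2nd, 2nd-last, ...), then delete the last 2 characters.
Doing the same to "fgwtbcpoibhlc": "fcglwhtbbic".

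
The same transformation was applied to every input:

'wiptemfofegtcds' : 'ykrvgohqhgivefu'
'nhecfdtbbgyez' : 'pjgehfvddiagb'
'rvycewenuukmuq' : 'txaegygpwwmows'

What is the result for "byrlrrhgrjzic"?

datnttjitlbke

The pattern: shift every letter 2 places forward in the alphabet (wrapping around).
On "byrlrrhgrjzic" that produces "datnttjitlbke".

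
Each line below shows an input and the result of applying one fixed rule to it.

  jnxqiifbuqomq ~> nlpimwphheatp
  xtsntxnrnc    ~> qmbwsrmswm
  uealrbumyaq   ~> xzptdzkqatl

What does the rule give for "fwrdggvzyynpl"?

The pattern: shift every letter 1 place backward in the alphabet (wrapping around), then move the last 3 characters to the front (rotate right by 3).
Applying both steps to "fwrdggvzyynpl": "evqcffuyxxmok", then "mokevqcffuyxx".

mokevqcffuyxx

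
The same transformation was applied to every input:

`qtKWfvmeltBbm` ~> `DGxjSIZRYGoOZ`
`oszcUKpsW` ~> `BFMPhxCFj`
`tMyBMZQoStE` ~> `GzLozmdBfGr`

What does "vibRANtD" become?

IVOenaGq

Looking at the pairs, the operation is to shift every letter 13 places forward in the alphabet (wrapping around) — i.e. ROT13, then flip the case of every letter.
"vibRANtD" → "ivoENAgQ" → "IVOenaGq".
(Check on "oszcUKpsW": → "bfmpHXcfJ" → "BFMPhxCFj" ✓)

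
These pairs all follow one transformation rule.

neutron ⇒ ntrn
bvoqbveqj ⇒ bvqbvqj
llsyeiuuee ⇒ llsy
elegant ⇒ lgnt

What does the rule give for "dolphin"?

The pattern: remove every vowel.
On "dolphin" that produces "dlphn".

dlphn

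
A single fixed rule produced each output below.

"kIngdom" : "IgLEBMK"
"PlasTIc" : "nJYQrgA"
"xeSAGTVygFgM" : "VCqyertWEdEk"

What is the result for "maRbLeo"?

KYpZjCM

Looking at the pairs, the operation is to flip the case of every letter, then shift every letter 2 places backward in the alphabet (wrapping around).
For "maRbLeo", step one produces "MArBlEO"; step two turns that into "KYpZjCM".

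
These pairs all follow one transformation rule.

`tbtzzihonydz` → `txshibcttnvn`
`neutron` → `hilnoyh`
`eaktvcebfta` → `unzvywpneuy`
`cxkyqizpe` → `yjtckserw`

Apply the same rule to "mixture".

Rule — reverse the string, then shift every letter 6 places backward in the alphabet (wrapping around).
Working it through for "mixture": intermediate "erutxim", final "ylonrcg".
(Check on "eaktvcebfta": → "atfbecvtkae" → "unzvywpneuy" ✓)

ylonrcg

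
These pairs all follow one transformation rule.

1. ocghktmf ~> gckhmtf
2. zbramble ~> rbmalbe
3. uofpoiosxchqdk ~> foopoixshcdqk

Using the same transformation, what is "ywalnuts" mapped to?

awnltus

What's happening: delete the first character, then swap each adjacent pair of characters (1↔2, 3↔4, ...).
Starting from "ywalnuts": after the first operation, "walnuts"; after the second, "awnltus".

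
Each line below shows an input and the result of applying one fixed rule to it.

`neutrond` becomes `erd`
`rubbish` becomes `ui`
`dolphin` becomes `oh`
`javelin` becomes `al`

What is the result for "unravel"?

nv

The transformation: keep one character in every 3, starting at position 2 (positions 2nd, 5th, 8th, ...).
Applying that to "unravel" gives "nv".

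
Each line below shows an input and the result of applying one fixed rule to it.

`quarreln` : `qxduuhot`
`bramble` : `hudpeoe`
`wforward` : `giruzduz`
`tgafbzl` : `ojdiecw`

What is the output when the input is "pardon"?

The transformation: swap the first and last characters, then shift every letter 3 places forward in the alphabet (wrapping around).
Working it through for "pardon": intermediate "nardop", final "qdugrs".

qdugrs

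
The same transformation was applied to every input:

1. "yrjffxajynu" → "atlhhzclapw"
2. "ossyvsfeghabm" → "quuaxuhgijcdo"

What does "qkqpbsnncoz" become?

The pattern: shift every letter 2 places forward in the alphabet (wrapping around).
"qkqpbsnncoz" → "smsrduppeqb".

smsrduppeqb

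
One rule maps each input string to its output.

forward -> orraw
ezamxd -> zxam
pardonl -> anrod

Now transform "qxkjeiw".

The rule is to take characters alternately from the front and the back (1st, last, 2nd, 2nd-last, ...), then delete the first 2 characters.
Working it through for "qxkjeiw": intermediate "qwxikej", final "xikej".

xikej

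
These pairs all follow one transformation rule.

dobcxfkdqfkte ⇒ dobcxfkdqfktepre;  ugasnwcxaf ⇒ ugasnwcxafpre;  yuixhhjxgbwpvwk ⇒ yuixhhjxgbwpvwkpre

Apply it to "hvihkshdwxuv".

hvihkshdwxuvpre

Rule — append "pre".
Doing the same to "hvihkshdwxuv": "hvihkshdwxuvpre".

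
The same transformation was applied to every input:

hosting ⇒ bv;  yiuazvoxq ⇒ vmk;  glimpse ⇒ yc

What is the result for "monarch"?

be

The rule is to shift every letter 13 places forward in the alphabet (wrapping around) — i.e. ROT13, then keep one character in every 3, starting at position 2 (positions 2nd, 5th, 8th, ...).
Applying both steps to "monarch": "zbanepu", then "be".
(Check on "yiuazvoxq": → "lvhnmibkd" → "vmk" ✓)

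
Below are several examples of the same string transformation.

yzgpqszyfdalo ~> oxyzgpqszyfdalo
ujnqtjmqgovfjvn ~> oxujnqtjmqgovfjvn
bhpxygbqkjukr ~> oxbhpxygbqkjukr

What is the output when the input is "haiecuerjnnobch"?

oxhaiecuerjnnobch

The pattern: prepend "ox".
"haiecuerjnnobch" → "oxhaiecuerjnnobch".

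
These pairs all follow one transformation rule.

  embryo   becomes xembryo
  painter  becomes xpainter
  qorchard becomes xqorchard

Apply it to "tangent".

The rule is to prepend "x".
So "tangent" becomes "xtangent".

xtangent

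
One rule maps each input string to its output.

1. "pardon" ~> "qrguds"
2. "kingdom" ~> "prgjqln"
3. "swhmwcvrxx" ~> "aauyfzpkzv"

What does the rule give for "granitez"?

The pattern: reverse the string, then shift every letter 3 places forward in the alphabet (wrapping around).
"granitez" → "zetinarg" → "chwlqduj".

chwlqduj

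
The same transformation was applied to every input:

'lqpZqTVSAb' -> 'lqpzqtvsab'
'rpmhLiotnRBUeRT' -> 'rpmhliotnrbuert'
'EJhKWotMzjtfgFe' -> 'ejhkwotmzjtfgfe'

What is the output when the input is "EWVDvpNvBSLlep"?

Each output is the input with this applied: convert every letter to lowercase.
Applying that to "EWVDvpNvBSLlep" gives "ewvdvpnvbsllep".

ewvdvpnvbsllep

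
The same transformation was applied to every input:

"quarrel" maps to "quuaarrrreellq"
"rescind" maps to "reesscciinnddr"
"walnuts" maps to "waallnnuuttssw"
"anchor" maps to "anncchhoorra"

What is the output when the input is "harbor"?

Looking at the pairs, the operation is to double every character, then move the first character to the end.
So "harbor" becomes "haarrbboorrh".

haarrbboorrh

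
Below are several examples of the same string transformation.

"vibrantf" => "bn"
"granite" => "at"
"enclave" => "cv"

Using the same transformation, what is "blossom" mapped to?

Rule — keep one character in every 3, starting at position 3 (positions 3rd, 6th, 9th, ...).
On "blossom" that produces "oo".

oo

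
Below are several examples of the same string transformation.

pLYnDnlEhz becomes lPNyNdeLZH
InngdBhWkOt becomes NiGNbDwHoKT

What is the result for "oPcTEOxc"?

The pattern: flip the case of every letter, then swap each adjacent pair of characters (1↔2, 3↔4, ...).
For "oPcTEOxc", step one produces "OpCteoXC"; step two turns that into "pOtCoeCX".

pOtCoeCX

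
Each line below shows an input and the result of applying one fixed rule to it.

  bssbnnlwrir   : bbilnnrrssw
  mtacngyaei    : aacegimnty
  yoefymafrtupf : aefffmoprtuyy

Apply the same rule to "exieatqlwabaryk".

aaabeeiklqrtwxy

Looking at the pairs, the operation is to sort the characters into alphabetical order.
So "exieatqlwabaryk" becomes "aaabeeiklqrtwxy".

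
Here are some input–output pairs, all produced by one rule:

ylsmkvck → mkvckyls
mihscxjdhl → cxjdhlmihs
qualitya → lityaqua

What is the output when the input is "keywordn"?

The rule is to swap the front and back halves of the string, then move the last character to the front.
Starting from "keywordn": after the first operation, "ordnkeyw"; after the second, "wordnkey".

wordnkey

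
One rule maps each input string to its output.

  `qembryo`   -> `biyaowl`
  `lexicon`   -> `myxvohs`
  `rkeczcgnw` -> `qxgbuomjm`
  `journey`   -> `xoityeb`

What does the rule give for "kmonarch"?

The pattern: shift every letter 10 places forward in the alphabet (wrapping around), then move the last 3 characters to the front (rotate right by 3).
Working it through for "kmonarch": intermediate "uwyxkbmr", final "bmruwyxk".

bmruwyxk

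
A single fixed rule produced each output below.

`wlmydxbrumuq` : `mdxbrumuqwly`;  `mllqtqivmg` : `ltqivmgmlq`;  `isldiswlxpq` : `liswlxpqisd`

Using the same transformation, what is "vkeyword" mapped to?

ewordvky

Rule — move the first 3 characters to the end (rotate left by 3), then swap the first and last characters.
Working it through for "vkeyword": intermediate "ywordvke", final "ewordvky".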